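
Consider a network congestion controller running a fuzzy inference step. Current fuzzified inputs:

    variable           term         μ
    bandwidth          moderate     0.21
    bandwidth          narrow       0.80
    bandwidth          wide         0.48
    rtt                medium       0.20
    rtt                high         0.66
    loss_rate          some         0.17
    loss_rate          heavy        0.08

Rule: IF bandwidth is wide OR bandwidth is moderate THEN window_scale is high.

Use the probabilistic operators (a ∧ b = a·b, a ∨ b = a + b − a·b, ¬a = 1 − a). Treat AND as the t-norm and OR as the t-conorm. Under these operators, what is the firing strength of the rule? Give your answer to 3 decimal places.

firing strength: wide=0.48, moderate=0.21; OR[a + b − a·b] → w = 0.5892

0.589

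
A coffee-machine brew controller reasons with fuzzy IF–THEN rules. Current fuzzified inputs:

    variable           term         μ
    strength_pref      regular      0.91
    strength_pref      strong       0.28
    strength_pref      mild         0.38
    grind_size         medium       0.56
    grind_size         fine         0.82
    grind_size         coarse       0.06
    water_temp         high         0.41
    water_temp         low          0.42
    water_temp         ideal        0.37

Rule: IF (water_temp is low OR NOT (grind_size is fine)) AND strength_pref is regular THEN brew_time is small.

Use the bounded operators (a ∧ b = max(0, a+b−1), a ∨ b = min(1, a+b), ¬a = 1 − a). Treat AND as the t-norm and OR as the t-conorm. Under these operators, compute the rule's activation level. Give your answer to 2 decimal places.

firing strength: (low=0.42 OR ¬fine=1−0.82=0.18) = 0.60; AND[max(0, a+b−1)] with regular=0.91 → w = 0.51

0.51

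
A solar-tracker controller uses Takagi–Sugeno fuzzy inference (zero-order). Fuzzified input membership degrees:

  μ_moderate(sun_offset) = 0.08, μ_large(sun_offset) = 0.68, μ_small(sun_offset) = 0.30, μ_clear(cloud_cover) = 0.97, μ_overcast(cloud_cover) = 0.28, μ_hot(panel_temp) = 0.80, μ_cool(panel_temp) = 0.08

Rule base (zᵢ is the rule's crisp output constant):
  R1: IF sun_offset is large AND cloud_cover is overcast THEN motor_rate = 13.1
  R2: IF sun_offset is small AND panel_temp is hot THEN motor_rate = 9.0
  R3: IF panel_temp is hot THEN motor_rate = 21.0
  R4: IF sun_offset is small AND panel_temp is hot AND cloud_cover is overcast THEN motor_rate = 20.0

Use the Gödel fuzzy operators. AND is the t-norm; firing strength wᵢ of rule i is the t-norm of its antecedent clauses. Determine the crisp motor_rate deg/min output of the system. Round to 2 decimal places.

17.33

R1 (z=13.1): large=0.68, overcast=0.28; AND[min(a, b)] → w = 0.28
R2 (z=9.0): small=0.30, hot=0.80; AND[min(a, b)] → w = 0.30
R3 (z=21.0): hot=0.80 → w = 0.80
R4 (z=20.0): small=0.30, hot=0.80, overcast=0.28; AND[min(a, b)] → w = 0.28
Weighted average = (0.28·13.1 + 0.30·9.0 + 0.80·21.0 + 0.28·20.0) / (0.28 + 0.30 + 0.80 + 0.28)
  = 28.7680 / 1.6600 = 17.33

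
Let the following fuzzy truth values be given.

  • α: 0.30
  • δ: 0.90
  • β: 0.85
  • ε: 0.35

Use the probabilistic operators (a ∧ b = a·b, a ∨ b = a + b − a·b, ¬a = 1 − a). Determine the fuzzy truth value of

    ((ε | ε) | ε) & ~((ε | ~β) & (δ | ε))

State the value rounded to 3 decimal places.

ε | ε = a + b − a·b on (0.3500, 0.3500) = 0.5775
(ε | ε) | ε = a + b − a·b on (0.5775, 0.3500) = 0.7254
~β = 1 − 0.8500 = 0.1500
ε | ~β = a + b − a·b on (0.3500, 0.1500) = 0.4475
δ | ε = a + b − a·b on (0.9000, 0.3500) = 0.9350
(ε | ~β) & (δ | ε) = a·b on (0.4475, 0.9350) = 0.4184
~((ε | ~β) & (δ | ε)) = 1 − 0.4184 = 0.5816
((ε | ε) | ε) & ~((ε | ~β) & (δ | ε)) = a·b on (0.7254, 0.5816) = 0.4219

0.422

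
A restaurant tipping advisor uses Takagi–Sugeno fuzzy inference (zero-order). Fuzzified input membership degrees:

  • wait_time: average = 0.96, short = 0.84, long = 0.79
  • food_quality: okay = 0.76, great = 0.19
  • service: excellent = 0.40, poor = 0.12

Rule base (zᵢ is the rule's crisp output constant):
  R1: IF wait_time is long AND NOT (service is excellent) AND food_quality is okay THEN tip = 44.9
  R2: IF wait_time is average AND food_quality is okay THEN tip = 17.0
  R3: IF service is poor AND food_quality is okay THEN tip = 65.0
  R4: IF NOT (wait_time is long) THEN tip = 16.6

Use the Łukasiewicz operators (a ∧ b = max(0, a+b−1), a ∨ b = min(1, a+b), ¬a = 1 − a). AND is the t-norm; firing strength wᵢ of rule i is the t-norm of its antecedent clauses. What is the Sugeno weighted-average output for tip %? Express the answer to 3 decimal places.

20.797

R1 (z=44.9): long=0.79, ¬excellent=1−0.40=0.60, okay=0.76; AND[max(0, a+b−1)] → w = 0.15
R2 (z=17.0): average=0.96, okay=0.76; AND[max(0, a+b−1)] → w = 0.72
R3 (z=65.0): poor=0.12, okay=0.76; AND[max(0, a+b−1)] → w = 0.00
R4 (z=16.6): ¬long=1−0.79=0.21 → w = 0.21
Weighted average = (0.15·44.9 + 0.72·17.0 + 0.00·65.0 + 0.21·16.6) / (0.15 + 0.72 + 0.00 + 0.21)
  = 22.4610 / 1.0800 = 20.797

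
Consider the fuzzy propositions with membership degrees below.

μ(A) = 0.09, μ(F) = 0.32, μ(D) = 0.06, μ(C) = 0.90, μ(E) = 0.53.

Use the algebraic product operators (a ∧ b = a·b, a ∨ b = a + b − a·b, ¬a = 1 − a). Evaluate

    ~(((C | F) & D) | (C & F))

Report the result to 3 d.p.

0.672

C | F = a + b − a·b on (0.9000, 0.3200) = 0.9320
(C | F) & D = a·b on (0.9320, 0.0600) = 0.0559
C & F = a·b on (0.9000, 0.3200) = 0.2880
((C | F) & D) | (C & F) = a + b − a·b on (0.0559, 0.2880) = 0.3278
~(((C | F) & D) | (C & F)) = 1 − 0.3278 = 0.6722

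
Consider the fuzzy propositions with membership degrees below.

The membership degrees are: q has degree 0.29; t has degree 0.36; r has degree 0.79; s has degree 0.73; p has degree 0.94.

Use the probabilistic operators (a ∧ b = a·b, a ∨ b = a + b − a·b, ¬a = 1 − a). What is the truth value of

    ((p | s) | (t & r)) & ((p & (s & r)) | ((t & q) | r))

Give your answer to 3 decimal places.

0.903

p | s = a + b − a·b on (0.9400, 0.7300) = 0.9838
t & r = a·b on (0.3600, 0.7900) = 0.2844
(p | s) | (t & r) = a + b − a·b on (0.9838, 0.2844) = 0.9884
s & r = a·b on (0.7300, 0.7900) = 0.5767
p & (s & r) = a·b on (0.9400, 0.5767) = 0.5421
t & q = a·b on (0.3600, 0.2900) = 0.1044
(t & q) | r = a + b − a·b on (0.1044, 0.7900) = 0.8119
(p & (s & r)) | ((t & q) | r) = a + b − a·b on (0.5421, 0.8119) = 0.9139
((p | s) | (t & r)) & ((p & (s & r)) | ((t & q) | r)) = a·b on (0.9884, 0.9139) = 0.9033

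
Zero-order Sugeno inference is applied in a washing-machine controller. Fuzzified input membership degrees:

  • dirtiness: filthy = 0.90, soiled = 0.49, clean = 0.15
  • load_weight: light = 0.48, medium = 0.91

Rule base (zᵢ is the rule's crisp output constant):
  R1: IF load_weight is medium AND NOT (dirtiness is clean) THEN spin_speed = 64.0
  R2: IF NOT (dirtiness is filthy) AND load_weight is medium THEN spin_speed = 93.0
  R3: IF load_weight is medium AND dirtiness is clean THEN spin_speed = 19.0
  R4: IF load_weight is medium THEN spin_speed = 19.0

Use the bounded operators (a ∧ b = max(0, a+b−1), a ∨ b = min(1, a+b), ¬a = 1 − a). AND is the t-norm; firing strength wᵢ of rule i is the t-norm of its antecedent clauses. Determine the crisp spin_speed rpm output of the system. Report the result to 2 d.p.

39.08

R1 (z=64.0): medium=0.91, ¬clean=1−0.15=0.85; AND[max(0, a+b−1)] → w = 0.76
R2 (z=93.0): ¬filthy=1−0.90=0.10, medium=0.91; AND[max(0, a+b−1)] → w = 0.01
R3 (z=19.0): medium=0.91, clean=0.15; AND[max(0, a+b−1)] → w = 0.06
R4 (z=19.0): medium=0.91 → w = 0.91
Weighted average = (0.76·64.0 + 0.01·93.0 + 0.06·19.0 + 0.91·19.0) / (0.76 + 0.01 + 0.06 + 0.91)
  = 68.0000 / 1.7400 = 39.08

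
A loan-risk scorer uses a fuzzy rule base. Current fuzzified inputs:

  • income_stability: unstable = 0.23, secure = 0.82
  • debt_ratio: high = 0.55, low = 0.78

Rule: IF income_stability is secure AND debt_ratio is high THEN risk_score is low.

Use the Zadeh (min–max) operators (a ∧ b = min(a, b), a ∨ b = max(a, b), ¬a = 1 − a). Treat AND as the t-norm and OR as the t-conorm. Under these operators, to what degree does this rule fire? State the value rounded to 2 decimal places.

0.55

firing strength: secure=0.82, high=0.55; AND[min(a, b)] → w = 0.55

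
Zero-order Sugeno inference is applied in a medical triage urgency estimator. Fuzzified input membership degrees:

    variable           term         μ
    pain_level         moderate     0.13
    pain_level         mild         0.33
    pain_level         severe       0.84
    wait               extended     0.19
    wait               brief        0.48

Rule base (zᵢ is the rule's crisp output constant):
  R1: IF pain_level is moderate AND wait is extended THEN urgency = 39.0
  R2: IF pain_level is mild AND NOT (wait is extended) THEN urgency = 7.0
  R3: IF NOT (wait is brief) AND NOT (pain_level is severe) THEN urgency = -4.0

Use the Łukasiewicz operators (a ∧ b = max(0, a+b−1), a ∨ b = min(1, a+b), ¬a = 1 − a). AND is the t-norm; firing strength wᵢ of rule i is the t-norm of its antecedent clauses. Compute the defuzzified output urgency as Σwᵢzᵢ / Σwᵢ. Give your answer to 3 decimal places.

R1 (z=39.0): moderate=0.13, extended=0.19; AND[max(0, a+b−1)] → w = 0.00
R2 (z=7.0): mild=0.33, ¬extended=1−0.19=0.81; AND[max(0, a+b−1)] → w = 0.14
R3 (z=-4.0): ¬brief=1−0.48=0.52, ¬severe=1−0.84=0.16; AND[max(0, a+b−1)] → w = 0.00
Weighted average = (0.00·39.0 + 0.14·7.0 + 0.00·-4.0) / (0.00 + 0.14 + 0.00)
  = 0.9800 / 0.1400 = 7.000

7.000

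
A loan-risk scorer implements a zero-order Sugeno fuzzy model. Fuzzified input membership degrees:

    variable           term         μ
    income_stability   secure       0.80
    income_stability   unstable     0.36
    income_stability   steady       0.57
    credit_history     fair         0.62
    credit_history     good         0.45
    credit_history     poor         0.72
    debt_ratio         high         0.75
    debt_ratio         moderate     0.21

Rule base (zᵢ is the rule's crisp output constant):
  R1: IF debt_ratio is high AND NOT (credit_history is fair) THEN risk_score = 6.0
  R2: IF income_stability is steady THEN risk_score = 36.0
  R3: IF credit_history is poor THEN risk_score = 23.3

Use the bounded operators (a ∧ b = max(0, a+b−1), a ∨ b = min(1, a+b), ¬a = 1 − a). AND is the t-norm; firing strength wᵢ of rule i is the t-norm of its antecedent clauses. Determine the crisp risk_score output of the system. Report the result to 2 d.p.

26.81

R1 (z=6.0): high=0.75, ¬fair=1−0.62=0.38; AND[max(0, a+b−1)] → w = 0.13
R2 (z=36.0): steady=0.57 → w = 0.57
R3 (z=23.3): poor=0.72 → w = 0.72
Weighted average = (0.13·6.0 + 0.57·36.0 + 0.72·23.3) / (0.13 + 0.57 + 0.72)
  = 38.0760 / 1.4200 = 26.81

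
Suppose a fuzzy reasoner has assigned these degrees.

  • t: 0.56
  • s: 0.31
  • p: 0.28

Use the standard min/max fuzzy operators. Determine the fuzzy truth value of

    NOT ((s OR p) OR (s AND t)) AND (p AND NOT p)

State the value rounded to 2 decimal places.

0.28

s OR p = max(a, b) on (0.31, 0.28) = 0.31
s AND t = min(a, b) on (0.31, 0.56) = 0.31
(s OR p) OR (s AND t) = max(a, b) on (0.31, 0.31) = 0.31
NOT ((s OR p) OR (s AND t)) = 1 − 0.31 = 0.69
NOT p = 1 − 0.28 = 0.72
p AND NOT p = min(a, b) on (0.28, 0.72) = 0.28
NOT ((s OR p) OR (s AND t)) AND (p AND NOT p) = min(a, b) on (0.69, 0.28) = 0.28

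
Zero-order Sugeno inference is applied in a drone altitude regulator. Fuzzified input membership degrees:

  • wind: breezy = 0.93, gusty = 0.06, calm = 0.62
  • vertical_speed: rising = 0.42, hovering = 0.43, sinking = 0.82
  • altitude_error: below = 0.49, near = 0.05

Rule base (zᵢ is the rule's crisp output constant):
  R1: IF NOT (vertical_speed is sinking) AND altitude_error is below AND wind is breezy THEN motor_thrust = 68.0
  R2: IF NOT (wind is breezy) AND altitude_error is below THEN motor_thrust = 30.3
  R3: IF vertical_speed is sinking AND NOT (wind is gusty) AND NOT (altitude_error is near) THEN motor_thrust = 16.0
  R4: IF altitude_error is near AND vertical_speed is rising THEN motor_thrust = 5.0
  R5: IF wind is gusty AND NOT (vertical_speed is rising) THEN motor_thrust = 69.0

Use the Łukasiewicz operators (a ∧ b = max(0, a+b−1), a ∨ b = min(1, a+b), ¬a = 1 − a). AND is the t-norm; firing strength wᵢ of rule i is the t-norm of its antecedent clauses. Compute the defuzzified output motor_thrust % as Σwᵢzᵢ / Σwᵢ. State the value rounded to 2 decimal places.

16.00

R1 (z=68.0): ¬sinking=1−0.82=0.18, below=0.49, breezy=0.93; AND[max(0, a+b−1)] → w = 0.00
R2 (z=30.3): ¬breezy=1−0.93=0.07, below=0.49; AND[max(0, a+b−1)] → w = 0.00
R3 (z=16.0): sinking=0.82, ¬gusty=1−0.06=0.94, ¬near=1−0.05=0.95; AND[max(0, a+b−1)] → w = 0.71
R4 (z=5.0): near=0.05, rising=0.42; AND[max(0, a+b−1)] → w = 0.00
R5 (z=69.0): gusty=0.06, ¬rising=1−0.42=0.58; AND[max(0, a+b−1)] → w = 0.00
Weighted average = (0.00·68.0 + 0.00·30.3 + 0.71·16.0 + 0.00·5.0 + 0.00·69.0) / (0.00 + 0.00 + 0.71 + 0.00 + 0.00)
  = 11.3600 / 0.7100 = 16.00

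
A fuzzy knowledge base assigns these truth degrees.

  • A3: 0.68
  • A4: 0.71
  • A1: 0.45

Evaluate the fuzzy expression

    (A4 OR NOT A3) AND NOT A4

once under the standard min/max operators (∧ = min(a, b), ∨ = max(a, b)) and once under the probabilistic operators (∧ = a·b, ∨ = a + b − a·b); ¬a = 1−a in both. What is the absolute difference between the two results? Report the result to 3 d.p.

Under standard min/max:
  NOT A3 = 1 − 0.68 = 0.32
  A4 OR NOT A3 = max(a, b) on (0.71, 0.32) = 0.71
  NOT A4 = 1 − 0.71 = 0.29
  (A4 OR NOT A3) AND NOT A4 = min(a, b) on (0.71, 0.29) = 0.29
  → value = 0.2900
Under probabilistic:
  NOT A3 = 1 − 0.6800 = 0.3200
  A4 OR NOT A3 = a + b − a·b on (0.7100, 0.3200) = 0.8028
  NOT A4 = 1 − 0.7100 = 0.2900
  (A4 OR NOT A3) AND NOT A4 = a·b on (0.8028, 0.2900) = 0.2328
  → value = 0.2328
|0.2900 − 0.2328| = 0.057

0.057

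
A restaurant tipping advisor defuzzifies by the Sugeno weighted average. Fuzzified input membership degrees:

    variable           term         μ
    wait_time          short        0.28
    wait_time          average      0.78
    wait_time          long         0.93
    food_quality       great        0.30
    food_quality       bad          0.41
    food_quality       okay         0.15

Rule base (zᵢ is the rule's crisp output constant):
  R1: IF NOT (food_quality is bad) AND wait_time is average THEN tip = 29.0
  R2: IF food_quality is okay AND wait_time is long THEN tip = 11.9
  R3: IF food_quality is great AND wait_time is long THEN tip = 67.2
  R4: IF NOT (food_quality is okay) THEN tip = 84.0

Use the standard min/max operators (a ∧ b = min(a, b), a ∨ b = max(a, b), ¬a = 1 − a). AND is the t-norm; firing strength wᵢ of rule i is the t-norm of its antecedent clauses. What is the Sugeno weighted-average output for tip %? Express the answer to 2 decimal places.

R1 (z=29.0): ¬bad=1−0.41=0.59, average=0.78; AND[min(a, b)] → w = 0.59
R2 (z=11.9): okay=0.15, long=0.93; AND[min(a, b)] → w = 0.15
R3 (z=67.2): great=0.30, long=0.93; AND[min(a, b)] → w = 0.30
R4 (z=84.0): ¬okay=1−0.15=0.85 → w = 0.85
Weighted average = (0.59·29.0 + 0.15·11.9 + 0.30·67.2 + 0.85·84.0) / (0.59 + 0.15 + 0.30 + 0.85)
  = 110.4550 / 1.8900 = 58.44

58.44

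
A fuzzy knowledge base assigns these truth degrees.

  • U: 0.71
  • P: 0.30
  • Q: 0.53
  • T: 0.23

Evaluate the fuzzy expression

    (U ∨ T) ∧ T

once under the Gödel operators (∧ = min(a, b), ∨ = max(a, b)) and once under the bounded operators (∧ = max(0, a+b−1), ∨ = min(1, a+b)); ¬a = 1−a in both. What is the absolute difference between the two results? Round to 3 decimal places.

0.060

Under Gödel:
  U ∨ T = max(a, b) on (0.71, 0.23) = 0.71
  (U ∨ T) ∧ T = min(a, b) on (0.71, 0.23) = 0.23
  → value = 0.2300
Under bounded:
  U ∨ T = min(1, a+b) on (0.71, 0.23) = 0.94
  (U ∨ T) ∧ T = max(0, a+b−1) on (0.94, 0.23) = 0.17
  → value = 0.1700
|0.2300 − 0.1700| = 0.060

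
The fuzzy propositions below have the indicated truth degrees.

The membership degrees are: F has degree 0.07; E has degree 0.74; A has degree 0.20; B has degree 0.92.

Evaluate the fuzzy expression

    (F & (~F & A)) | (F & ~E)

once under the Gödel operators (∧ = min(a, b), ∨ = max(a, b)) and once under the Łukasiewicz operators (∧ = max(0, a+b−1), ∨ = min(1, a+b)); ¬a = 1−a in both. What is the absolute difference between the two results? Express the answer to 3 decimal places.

Under Gödel:
  ~F = 1 − 0.07 = 0.93
  ~F & A = min(a, b) on (0.93, 0.20) = 0.20
  F & (~F & A) = min(a, b) on (0.07, 0.20) = 0.07
  ~E = 1 − 0.74 = 0.26
  F & ~E = min(a, b) on (0.07, 0.26) = 0.07
  (F & (~F & A)) | (F & ~E) = max(a, b) on (0.07, 0.07) = 0.07
  → value = 0.0700
Under Łukasiewicz:
  ~F = 1 − 0.07 = 0.93
  ~F & A = max(0, a+b−1) on (0.93, 0.20) = 0.13
  F & (~F & A) = max(0, a+b−1) on (0.07, 0.13) = 0.00
  ~E = 1 − 0.74 = 0.26
  F & ~E = max(0, a+b−1) on (0.07, 0.26) = 0.00
  (F & (~F & A)) | (F & ~E) = min(1, a+b) on (0.00, 0.00) = 0.00
  → value = 0.0000
|0.0700 − 0.0000| = 0.070

0.070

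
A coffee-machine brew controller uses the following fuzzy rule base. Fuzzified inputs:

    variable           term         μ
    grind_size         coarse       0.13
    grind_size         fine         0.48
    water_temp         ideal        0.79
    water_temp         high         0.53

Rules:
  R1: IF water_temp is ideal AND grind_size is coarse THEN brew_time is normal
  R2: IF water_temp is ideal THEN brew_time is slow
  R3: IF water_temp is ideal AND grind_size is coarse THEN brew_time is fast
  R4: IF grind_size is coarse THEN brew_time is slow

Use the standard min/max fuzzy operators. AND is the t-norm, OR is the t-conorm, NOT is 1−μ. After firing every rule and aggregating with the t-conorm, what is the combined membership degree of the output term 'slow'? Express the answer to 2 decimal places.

0.79

R1: ideal=0.79, coarse=0.13; AND[min(a, b)] → w = 0.13
R2: ideal=0.79 → w = 0.79
R3: ideal=0.79, coarse=0.13; AND[min(a, b)] → w = 0.13
R4: coarse=0.13 → w = 0.13
Rules with consequent 'slow': {R2, R4} → strengths 0.79, 0.13
Aggregate via t-conorm [max(a, b)]: 0.79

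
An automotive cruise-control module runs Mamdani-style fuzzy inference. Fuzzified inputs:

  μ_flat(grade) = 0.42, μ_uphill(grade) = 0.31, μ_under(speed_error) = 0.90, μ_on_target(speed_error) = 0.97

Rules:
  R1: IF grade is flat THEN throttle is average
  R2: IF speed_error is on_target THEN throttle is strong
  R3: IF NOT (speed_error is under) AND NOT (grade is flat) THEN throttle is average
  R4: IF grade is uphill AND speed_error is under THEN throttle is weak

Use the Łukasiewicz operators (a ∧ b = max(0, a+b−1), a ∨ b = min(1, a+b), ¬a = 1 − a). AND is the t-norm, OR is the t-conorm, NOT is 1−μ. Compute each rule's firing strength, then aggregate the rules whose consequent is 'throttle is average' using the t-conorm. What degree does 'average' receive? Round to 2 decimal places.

0.42

R1: flat=0.42 → w = 0.42
R2: on_target=0.97 → w = 0.97
R3: ¬under=1−0.90=0.10, ¬flat=1−0.42=0.58; AND[max(0, a+b−1)] → w = 0.00
R4: uphill=0.31, under=0.90; AND[max(0, a+b−1)] → w = 0.21
Rules with consequent 'average': {R1, R3} → strengths 0.42, 0.00
Aggregate via t-conorm [min(1, a+b)]: 0.42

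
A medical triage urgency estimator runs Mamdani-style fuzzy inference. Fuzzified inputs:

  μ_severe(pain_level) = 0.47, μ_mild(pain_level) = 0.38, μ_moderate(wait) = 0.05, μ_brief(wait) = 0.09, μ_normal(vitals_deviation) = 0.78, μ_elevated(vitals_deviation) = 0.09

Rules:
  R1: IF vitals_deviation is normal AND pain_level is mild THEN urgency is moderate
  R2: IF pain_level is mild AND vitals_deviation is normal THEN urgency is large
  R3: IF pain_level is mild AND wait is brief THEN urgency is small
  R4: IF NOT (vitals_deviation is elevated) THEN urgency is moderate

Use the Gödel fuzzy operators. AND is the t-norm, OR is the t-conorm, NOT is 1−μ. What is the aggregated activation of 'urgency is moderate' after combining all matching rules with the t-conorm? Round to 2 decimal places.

R1: normal=0.78, mild=0.38; AND[min(a, b)] → w = 0.38
R2: mild=0.38, normal=0.78; AND[min(a, b)] → w = 0.38
R3: mild=0.38, brief=0.09; AND[min(a, b)] → w = 0.09
R4: ¬elevated=1−0.09=0.91 → w = 0.91
Rules with consequent 'moderate': {R1, R4} → strengths 0.38, 0.91
Aggregate via t-conorm [max(a, b)]: 0.91

0.91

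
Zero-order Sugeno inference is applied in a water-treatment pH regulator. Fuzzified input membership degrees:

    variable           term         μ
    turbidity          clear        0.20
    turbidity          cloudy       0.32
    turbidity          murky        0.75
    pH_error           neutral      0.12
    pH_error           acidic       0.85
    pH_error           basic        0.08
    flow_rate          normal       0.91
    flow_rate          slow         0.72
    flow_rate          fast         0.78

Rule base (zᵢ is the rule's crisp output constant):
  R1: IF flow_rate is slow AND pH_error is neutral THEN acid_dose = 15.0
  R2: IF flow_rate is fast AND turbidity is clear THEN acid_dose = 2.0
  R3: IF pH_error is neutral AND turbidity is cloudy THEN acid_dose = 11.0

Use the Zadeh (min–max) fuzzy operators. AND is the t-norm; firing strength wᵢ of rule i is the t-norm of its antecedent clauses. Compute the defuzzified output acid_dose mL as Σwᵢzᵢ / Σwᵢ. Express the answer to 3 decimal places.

8.000

R1 (z=15.0): slow=0.72, neutral=0.12; AND[min(a, b)] → w = 0.12
R2 (z=2.0): fast=0.78, clear=0.20; AND[min(a, b)] → w = 0.20
R3 (z=11.0): neutral=0.12, cloudy=0.32; AND[min(a, b)] → w = 0.12
Weighted average = (0.12·15.0 + 0.20·2.0 + 0.12·11.0) / (0.12 + 0.20 + 0.12)
  = 3.5200 / 0.4400 = 8.000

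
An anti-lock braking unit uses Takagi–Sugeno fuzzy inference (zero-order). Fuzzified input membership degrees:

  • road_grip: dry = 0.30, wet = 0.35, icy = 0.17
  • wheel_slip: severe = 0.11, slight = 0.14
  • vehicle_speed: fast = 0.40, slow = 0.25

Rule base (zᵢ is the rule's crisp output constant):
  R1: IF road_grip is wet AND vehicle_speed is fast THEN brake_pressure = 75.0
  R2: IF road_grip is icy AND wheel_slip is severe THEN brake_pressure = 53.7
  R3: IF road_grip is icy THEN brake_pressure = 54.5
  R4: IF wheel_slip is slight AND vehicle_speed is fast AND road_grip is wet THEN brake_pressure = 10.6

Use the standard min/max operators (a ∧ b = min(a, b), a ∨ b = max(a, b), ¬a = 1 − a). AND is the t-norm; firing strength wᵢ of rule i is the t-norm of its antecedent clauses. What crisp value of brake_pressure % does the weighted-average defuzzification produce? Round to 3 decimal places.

55.722

R1 (z=75.0): wet=0.35, fast=0.40; AND[min(a, b)] → w = 0.35
R2 (z=53.7): icy=0.17, severe=0.11; AND[min(a, b)] → w = 0.11
R3 (z=54.5): icy=0.17 → w = 0.17
R4 (z=10.6): slight=0.14, fast=0.40, wet=0.35; AND[min(a, b)] → w = 0.14
Weighted average = (0.35·75.0 + 0.11·53.7 + 0.17·54.5 + 0.14·10.6) / (0.35 + 0.11 + 0.17 + 0.14)
  = 42.9060 / 0.7700 = 55.722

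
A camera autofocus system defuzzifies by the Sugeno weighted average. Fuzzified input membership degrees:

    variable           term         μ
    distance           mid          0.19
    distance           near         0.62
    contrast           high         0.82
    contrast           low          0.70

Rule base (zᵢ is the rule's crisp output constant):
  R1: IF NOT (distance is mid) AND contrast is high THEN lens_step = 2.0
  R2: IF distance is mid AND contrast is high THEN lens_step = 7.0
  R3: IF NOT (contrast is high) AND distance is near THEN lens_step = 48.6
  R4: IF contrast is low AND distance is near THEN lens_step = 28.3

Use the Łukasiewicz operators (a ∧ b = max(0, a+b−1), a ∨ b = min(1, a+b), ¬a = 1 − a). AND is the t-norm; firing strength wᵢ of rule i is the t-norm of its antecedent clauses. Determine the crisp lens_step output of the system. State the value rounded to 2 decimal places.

R1 (z=2.0): ¬mid=1−0.19=0.81, high=0.82; AND[max(0, a+b−1)] → w = 0.63
R2 (z=7.0): mid=0.19, high=0.82; AND[max(0, a+b−1)] → w = 0.01
R3 (z=48.6): ¬high=1−0.82=0.18, near=0.62; AND[max(0, a+b−1)] → w = 0.00
R4 (z=28.3): low=0.70, near=0.62; AND[max(0, a+b−1)] → w = 0.32
Weighted average = (0.63·2.0 + 0.01·7.0 + 0.00·48.6 + 0.32·28.3) / (0.63 + 0.01 + 0.00 + 0.32)
  = 10.3860 / 0.9600 = 10.82

10.82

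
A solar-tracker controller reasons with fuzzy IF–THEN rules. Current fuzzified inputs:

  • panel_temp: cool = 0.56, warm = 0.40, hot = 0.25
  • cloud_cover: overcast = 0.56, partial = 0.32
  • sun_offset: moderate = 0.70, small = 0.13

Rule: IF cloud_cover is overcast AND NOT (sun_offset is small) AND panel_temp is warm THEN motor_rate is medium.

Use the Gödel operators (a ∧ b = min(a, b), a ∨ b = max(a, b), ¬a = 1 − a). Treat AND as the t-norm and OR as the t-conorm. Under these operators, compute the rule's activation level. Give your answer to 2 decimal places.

0.40

firing strength: overcast=0.56, ¬small=1−0.13=0.87, warm=0.40; AND[min(a, b)] → w = 0.40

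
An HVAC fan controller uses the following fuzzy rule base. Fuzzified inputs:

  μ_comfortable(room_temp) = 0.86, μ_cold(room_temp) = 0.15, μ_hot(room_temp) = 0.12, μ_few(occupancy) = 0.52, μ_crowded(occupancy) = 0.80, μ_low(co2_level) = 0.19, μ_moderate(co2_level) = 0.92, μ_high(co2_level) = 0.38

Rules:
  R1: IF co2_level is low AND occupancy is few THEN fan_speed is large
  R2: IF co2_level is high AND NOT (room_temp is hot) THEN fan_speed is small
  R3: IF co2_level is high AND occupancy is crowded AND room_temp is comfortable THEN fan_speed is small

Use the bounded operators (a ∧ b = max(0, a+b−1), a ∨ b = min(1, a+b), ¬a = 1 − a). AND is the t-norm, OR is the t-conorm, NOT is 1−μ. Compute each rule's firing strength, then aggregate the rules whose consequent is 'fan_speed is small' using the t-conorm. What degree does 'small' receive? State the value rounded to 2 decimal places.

R1: low=0.19, few=0.52; AND[max(0, a+b−1)] → w = 0.00
R2: high=0.38, ¬hot=1−0.12=0.88; AND[max(0, a+b−1)] → w = 0.26
R3: high=0.38, crowded=0.80, comfortable=0.86; AND[max(0, a+b−1)] → w = 0.04
Rules with consequent 'small': {R2, R3} → strengths 0.26, 0.04
Aggregate via t-conorm [min(1, a+b)]: 0.30

0.30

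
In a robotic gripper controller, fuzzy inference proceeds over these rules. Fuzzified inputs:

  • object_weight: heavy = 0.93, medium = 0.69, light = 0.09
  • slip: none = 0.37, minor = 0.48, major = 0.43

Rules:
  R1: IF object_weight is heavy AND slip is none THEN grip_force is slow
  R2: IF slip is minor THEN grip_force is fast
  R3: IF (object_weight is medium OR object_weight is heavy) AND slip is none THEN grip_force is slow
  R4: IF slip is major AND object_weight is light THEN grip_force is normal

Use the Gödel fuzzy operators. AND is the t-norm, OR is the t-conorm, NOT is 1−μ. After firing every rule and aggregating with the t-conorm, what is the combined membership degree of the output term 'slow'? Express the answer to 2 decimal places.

0.37

R1: heavy=0.93, none=0.37; AND[min(a, b)] → w = 0.37
R2: minor=0.48 → w = 0.48
R3: (medium=0.69 OR heavy=0.93) = 0.93; AND[min(a, b)] with none=0.37 → w = 0.37
R4: major=0.43, light=0.09; AND[min(a, b)] → w = 0.09
Rules with consequent 'slow': {R1, R3} → strengths 0.37, 0.37
Aggregate via t-conorm [max(a, b)]: 0.37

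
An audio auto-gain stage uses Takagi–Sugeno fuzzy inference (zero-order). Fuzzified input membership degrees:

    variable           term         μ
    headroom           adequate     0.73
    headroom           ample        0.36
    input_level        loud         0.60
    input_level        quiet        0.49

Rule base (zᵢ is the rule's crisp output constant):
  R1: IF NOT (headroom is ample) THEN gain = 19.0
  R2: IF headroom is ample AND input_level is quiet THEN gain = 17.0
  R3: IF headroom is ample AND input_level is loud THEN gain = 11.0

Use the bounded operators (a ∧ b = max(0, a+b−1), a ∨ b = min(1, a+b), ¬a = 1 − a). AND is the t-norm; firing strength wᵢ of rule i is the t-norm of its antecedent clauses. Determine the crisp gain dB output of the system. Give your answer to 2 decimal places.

19.00

R1 (z=19.0): ¬ample=1−0.36=0.64 → w = 0.64
R2 (z=17.0): ample=0.36, quiet=0.49; AND[max(0, a+b−1)] → w = 0.00
R3 (z=11.0): ample=0.36, loud=0.60; AND[max(0, a+b−1)] → w = 0.00
Weighted average = (0.64·19.0 + 0.00·17.0 + 0.00·11.0) / (0.64 + 0.00 + 0.00)
  = 12.1600 / 0.6400 = 19.00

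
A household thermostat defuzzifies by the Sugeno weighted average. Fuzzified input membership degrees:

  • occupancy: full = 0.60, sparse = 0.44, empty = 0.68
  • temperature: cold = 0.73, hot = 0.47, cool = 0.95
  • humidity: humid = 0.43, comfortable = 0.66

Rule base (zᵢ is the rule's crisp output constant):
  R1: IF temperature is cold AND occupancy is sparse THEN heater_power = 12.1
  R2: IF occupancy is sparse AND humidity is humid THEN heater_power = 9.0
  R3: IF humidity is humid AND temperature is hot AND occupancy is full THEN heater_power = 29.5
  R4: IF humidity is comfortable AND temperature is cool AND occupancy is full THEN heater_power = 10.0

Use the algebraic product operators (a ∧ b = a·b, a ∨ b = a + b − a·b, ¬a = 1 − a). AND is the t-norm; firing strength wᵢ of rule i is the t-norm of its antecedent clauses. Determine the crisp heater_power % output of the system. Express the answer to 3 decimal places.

12.828

R1 (z=12.1): cold=0.73, sparse=0.44; AND[a·b] → w = 0.3212
R2 (z=9.0): sparse=0.44, humid=0.43; AND[a·b] → w = 0.1892
R3 (z=29.5): humid=0.43, hot=0.47, full=0.60; AND[a·b] → w = 0.1213
R4 (z=10.0): comfortable=0.66, cool=0.95, full=0.60; AND[a·b] → w = 0.3762
Weighted average = (0.3212·12.1 + 0.1892·9.0 + 0.1213·29.5 + 0.3762·10.0) / (0.3212 + 0.1892 + 0.1213 + 0.3762)
  = 12.9285 / 1.0079 = 12.828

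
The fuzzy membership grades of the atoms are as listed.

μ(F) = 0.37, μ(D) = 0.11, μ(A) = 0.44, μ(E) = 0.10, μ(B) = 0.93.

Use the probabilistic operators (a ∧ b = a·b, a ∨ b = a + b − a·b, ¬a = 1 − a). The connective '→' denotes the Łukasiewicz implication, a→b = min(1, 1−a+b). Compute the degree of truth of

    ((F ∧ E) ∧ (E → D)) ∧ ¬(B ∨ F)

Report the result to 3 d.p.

0.002

F ∧ E = a·b on (0.3700, 0.1000) = 0.0370
E → D  [Łukasiewicz: min(1, 1−a+b)] with a=0.1000, b=0.1100 → 1.0000
(F ∧ E) ∧ (E → D) = a·b on (0.0370, 1.0000) = 0.0370
B ∨ F = a + b − a·b on (0.9300, 0.3700) = 0.9559
¬(B ∨ F) = 1 − 0.9559 = 0.0441
((F ∧ E) ∧ (E → D)) ∧ ¬(B ∨ F) = a·b on (0.0370, 0.0441) = 0.0016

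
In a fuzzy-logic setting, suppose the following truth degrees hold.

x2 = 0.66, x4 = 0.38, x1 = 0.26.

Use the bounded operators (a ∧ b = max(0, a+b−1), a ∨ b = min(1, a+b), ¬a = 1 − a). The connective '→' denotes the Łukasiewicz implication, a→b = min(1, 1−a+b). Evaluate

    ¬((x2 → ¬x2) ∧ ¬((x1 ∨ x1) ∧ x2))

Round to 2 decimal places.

¬x2 = 1 − 0.66 = 0.34
x2 → ¬x2  [Łukasiewicz: min(1, 1−a+b)] with a=0.66, b=0.34 → 0.68
x1 ∨ x1 = min(1, a+b) on (0.26, 0.26) = 0.52
(x1 ∨ x1) ∧ x2 = max(0, a+b−1) on (0.52, 0.66) = 0.18
¬((x1 ∨ x1) ∧ x2) = 1 − 0.18 = 0.82
(x2 → ¬x2) ∧ ¬((x1 ∨ x1) ∧ x2) = max(0, a+b−1) on (0.68, 0.82) = 0.50
¬((x2 → ¬x2) ∧ ¬((x1 ∨ x1) ∧ x2)) = 1 − 0.50 = 0.50

0.50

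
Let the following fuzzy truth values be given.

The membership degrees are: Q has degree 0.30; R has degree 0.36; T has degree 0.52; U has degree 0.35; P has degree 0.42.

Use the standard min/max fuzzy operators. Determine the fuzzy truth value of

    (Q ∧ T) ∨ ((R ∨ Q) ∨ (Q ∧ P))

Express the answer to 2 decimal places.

Q ∧ T = min(a, b) on (0.30, 0.52) = 0.30
R ∨ Q = max(a, b) on (0.36, 0.30) = 0.36
Q ∧ P = min(a, b) on (0.30, 0.42) = 0.30
(R ∨ Q) ∨ (Q ∧ P) = max(a, b) on (0.36, 0.30) = 0.36
(Q ∧ T) ∨ ((R ∨ Q) ∨ (Q ∧ P)) = max(a, b) on (0.30, 0.36) = 0.36

0.36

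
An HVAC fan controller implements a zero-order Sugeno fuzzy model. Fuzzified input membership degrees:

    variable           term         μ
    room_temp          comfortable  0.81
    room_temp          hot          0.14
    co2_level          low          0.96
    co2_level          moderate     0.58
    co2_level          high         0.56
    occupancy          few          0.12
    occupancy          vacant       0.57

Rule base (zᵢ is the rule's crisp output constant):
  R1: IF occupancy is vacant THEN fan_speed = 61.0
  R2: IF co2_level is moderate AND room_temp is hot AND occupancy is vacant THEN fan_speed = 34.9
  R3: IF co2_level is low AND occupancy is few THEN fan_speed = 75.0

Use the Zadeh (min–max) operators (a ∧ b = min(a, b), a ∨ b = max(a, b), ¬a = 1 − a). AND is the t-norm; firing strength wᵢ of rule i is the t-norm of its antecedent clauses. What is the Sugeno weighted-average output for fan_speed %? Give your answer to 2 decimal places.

R1 (z=61.0): vacant=0.57 → w = 0.57
R2 (z=34.9): moderate=0.58, hot=0.14, vacant=0.57; AND[min(a, b)] → w = 0.14
R3 (z=75.0): low=0.96, few=0.12; AND[min(a, b)] → w = 0.12
Weighted average = (0.57·61.0 + 0.14·34.9 + 0.12·75.0) / (0.57 + 0.14 + 0.12)
  = 48.6560 / 0.8300 = 58.62

58.62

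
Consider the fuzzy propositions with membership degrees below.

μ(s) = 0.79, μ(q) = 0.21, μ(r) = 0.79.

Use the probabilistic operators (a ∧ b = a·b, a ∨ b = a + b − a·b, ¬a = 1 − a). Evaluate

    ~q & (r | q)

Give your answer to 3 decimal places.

0.659

~q = 1 − 0.2100 = 0.7900
r | q = a + b − a·b on (0.7900, 0.2100) = 0.8341
~q & (r | q) = a·b on (0.7900, 0.8341) = 0.6589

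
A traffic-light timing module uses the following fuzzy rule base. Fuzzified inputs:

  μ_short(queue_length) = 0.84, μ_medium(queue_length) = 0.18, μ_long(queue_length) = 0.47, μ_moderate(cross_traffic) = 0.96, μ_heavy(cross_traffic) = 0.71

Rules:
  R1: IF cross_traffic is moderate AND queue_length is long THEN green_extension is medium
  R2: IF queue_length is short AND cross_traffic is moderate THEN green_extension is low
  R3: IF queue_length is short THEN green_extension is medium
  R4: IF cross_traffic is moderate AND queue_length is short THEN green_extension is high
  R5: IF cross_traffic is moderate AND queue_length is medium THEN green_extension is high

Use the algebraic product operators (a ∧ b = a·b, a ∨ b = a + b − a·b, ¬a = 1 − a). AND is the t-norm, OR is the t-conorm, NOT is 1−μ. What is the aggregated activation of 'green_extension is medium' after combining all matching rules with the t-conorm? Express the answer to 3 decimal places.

0.912

R1: moderate=0.96, long=0.47; AND[a·b] → w = 0.4512
R2: short=0.84, moderate=0.96; AND[a·b] → w = 0.8064
R3: short=0.84 → w = 0.8400
R4: moderate=0.96, short=0.84; AND[a·b] → w = 0.8064
R5: moderate=0.96, medium=0.18; AND[a·b] → w = 0.1728
Rules with consequent 'medium': {R1, R3} → strengths 0.4512, 0.8400
Aggregate via t-conorm [a + b − a·b]: 0.9122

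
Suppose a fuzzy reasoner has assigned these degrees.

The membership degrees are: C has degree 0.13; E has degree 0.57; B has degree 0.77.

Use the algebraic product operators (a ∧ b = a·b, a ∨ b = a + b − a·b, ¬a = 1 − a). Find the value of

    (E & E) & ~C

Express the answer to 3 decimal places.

0.283

E & E = a·b on (0.5700, 0.5700) = 0.3249
~C = 1 − 0.1300 = 0.8700
(E & E) & ~C = a·b on (0.3249, 0.8700) = 0.2827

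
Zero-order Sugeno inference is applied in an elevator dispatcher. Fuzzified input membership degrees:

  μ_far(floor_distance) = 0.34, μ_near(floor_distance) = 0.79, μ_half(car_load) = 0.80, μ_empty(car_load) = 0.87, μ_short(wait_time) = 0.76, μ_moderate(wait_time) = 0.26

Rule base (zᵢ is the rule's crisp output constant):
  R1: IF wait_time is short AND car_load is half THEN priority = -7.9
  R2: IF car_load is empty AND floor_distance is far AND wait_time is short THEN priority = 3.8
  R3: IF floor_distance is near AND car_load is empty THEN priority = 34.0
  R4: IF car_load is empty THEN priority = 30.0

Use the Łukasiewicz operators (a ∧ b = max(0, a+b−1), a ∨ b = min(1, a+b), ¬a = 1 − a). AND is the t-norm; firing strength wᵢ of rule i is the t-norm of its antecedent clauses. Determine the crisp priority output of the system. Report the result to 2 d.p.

21.11

R1 (z=-7.9): short=0.76, half=0.80; AND[max(0, a+b−1)] → w = 0.56
R2 (z=3.8): empty=0.87, far=0.34, short=0.76; AND[max(0, a+b−1)] → w = 0.00
R3 (z=34.0): near=0.79, empty=0.87; AND[max(0, a+b−1)] → w = 0.66
R4 (z=30.0): empty=0.87 → w = 0.87
Weighted average = (0.56·-7.9 + 0.00·3.8 + 0.66·34.0 + 0.87·30.0) / (0.56 + 0.00 + 0.66 + 0.87)
  = 44.1160 / 2.0900 = 21.11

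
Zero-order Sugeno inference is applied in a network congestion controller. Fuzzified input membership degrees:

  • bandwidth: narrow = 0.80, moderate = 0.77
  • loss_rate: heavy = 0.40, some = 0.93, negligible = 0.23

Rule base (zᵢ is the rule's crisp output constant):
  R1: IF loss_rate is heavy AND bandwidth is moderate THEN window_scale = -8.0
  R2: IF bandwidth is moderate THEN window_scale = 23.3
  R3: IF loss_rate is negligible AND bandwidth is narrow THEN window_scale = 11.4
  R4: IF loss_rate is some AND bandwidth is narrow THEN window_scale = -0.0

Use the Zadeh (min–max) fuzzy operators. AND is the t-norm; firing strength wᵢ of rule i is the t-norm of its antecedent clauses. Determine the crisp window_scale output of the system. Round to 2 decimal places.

7.89

R1 (z=-8.0): heavy=0.40, moderate=0.77; AND[min(a, b)] → w = 0.40
R2 (z=23.3): moderate=0.77 → w = 0.77
R3 (z=11.4): negligible=0.23, narrow=0.80; AND[min(a, b)] → w = 0.23
R4 (z=-0.0): some=0.93, narrow=0.80; AND[min(a, b)] → w = 0.80
Weighted average = (0.40·-8.0 + 0.77·23.3 + 0.23·11.4 + 0.80·-0.0) / (0.40 + 0.77 + 0.23 + 0.80)
  = 17.3630 / 2.2000 = 7.89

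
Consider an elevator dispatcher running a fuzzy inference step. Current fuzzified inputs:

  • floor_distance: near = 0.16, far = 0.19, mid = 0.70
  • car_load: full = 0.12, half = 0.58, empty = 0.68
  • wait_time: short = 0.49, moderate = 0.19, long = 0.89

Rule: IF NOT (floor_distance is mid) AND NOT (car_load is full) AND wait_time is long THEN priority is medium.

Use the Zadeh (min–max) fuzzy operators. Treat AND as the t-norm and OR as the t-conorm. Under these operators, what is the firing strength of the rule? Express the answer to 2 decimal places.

firing strength: ¬mid=1−0.70=0.30, ¬full=1−0.12=0.88, long=0.89; AND[min(a, b)] → w = 0.30

0.30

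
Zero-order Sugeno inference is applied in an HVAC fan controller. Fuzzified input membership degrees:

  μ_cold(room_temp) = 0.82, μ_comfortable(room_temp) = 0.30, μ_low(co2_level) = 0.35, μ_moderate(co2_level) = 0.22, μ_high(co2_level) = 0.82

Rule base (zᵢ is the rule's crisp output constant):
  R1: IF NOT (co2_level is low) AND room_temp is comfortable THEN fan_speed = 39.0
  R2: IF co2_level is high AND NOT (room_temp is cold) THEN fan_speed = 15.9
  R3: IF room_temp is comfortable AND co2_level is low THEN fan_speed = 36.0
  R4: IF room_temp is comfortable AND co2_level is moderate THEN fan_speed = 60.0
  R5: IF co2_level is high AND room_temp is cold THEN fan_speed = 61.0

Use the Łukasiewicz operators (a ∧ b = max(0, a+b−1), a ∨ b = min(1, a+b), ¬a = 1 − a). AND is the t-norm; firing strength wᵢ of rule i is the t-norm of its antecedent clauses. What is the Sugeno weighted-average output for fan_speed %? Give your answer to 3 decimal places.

R1 (z=39.0): ¬low=1−0.35=0.65, comfortable=0.30; AND[max(0, a+b−1)] → w = 0.00
R2 (z=15.9): high=0.82, ¬cold=1−0.82=0.18; AND[max(0, a+b−1)] → w = 0.00
R3 (z=36.0): comfortable=0.30, low=0.35; AND[max(0, a+b−1)] → w = 0.00
R4 (z=60.0): comfortable=0.30, moderate=0.22; AND[max(0, a+b−1)] → w = 0.00
R5 (z=61.0): high=0.82, cold=0.82; AND[max(0, a+b−1)] → w = 0.64
Weighted average = (0.00·39.0 + 0.00·15.9 + 0.00·36.0 + 0.00·60.0 + 0.64·61.0) / (0.00 + 0.00 + 0.00 + 0.00 + 0.64)
  = 39.0400 / 0.6400 = 61.000

61.000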